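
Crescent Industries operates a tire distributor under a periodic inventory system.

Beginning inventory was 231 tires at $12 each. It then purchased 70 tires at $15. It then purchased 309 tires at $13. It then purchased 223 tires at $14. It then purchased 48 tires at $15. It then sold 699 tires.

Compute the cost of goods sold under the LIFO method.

Sale 1 (699) [LIFO — newest first]: 48 @ $15 + 223 @ $14 + 309 @ $13 + 70 @ $15 + 49 @ $12 = $9,497
Ending inventory: 182 @ $12 = $2,184
Check: goods available $11,681 = COGS $9,497 + ending $2,184

COGS = $9,497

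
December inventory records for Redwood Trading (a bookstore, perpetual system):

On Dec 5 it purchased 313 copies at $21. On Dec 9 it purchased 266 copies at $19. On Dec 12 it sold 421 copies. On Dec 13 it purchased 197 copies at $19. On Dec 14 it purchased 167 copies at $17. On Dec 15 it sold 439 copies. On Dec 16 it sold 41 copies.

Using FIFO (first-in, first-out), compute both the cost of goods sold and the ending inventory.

COGS = $17,495; ending inventory = $714

Dec 12, 421 sold [FIFO — oldest first]: 313 @ $21 + 108 @ $19 = $8,625
Dec 15, 439 sold [FIFO — oldest first]: 158 @ $19 + 197 @ $19 + 84 @ $17 = $8,173
Dec 16, 41 sold [FIFO — oldest first]: 41 @ $17 = $697
Total COGS = $8,625 + $8,173 + $697 = $17,495
Ending inventory: 42 @ $17 = $714
Check: goods available $18,209 = COGS $17,495 + ending $714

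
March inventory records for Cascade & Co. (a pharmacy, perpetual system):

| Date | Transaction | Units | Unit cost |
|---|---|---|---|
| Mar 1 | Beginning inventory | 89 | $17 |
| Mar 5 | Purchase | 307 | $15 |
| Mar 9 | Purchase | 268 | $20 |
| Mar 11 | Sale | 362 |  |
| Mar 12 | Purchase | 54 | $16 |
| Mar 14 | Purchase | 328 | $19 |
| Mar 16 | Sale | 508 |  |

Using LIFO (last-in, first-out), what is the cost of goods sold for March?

COGS = $15,756

Mar 11, 362 sold [LIFO — newest first]: 268 @ $20 + 94 @ $15 = $6,770
Mar 16, 508 sold [LIFO — newest first]: 328 @ $19 + 54 @ $16 + 126 @ $15 = $8,986
Total COGS = $6,770 + $8,986 = $15,756
Ending inventory: 89 @ $17 + 87 @ $15 = $2,818
Check: goods available $18,574 = COGS $15,756 + ending $2,818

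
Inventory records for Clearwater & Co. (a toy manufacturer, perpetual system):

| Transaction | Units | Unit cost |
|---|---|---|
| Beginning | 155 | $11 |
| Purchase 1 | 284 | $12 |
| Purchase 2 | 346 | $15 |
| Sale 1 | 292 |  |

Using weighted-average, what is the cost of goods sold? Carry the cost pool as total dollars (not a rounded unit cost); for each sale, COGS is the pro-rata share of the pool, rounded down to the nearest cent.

COGS = $3,832.45

After Beginning: 155 on hand, pool $1,705.00 (≈ $11.0000 each)
After Purchase 1: 439 on hand, pool $5,113.00 (≈ $11.6469 each)
After Purchase 2: 785 on hand, pool $10,303.00 (≈ $13.1248 each)
Sale 1, sell 292: 292/785 × $10,303.00 → $3,832.45
Ending inventory (cost pool remaining) = $6,470.55
Check: goods available $10,303.00 = COGS $3,832.45 + ending $6,470.55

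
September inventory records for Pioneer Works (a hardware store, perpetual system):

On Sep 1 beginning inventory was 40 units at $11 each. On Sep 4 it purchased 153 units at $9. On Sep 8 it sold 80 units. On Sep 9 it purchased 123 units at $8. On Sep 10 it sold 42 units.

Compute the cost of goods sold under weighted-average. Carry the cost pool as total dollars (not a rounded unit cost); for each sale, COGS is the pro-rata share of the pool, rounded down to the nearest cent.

COGS = $1,117.60

After Sep 1: 40 on hand, pool $440.00 (≈ $11.0000 each)
After Sep 4: 193 on hand, pool $1,817.00 (≈ $9.4145 each)
Sep 8, sell 80: 80/193 × $1,817.00 → $753.16
After Sep 9: 236 on hand, pool $2,047.84 (≈ $8.6773 each)
Sep 10, sell 42: 42/236 × $2,047.84 → $364.44
Total COGS = $753.16 + $364.44 = $1,117.60
Ending inventory (cost pool remaining) = $1,683.40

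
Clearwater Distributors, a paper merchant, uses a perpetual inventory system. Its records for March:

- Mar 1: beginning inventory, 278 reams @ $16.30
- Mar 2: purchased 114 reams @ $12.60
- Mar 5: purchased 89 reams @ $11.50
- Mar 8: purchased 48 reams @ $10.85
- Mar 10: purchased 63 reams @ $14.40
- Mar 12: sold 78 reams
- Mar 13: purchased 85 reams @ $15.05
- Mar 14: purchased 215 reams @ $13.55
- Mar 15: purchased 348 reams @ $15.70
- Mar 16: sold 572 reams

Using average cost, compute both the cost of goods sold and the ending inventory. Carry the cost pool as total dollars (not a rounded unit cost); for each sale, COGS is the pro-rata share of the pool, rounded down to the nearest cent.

After Mar 1: 278 on hand, pool $4,531.40 (≈ $16.3000 each)
After Mar 2: 392 on hand, pool $5,967.80 (≈ $15.2240 each)
After Mar 5: 481 on hand, pool $6,991.30 (≈ $14.5349 each)
After Mar 8: 529 on hand, pool $7,512.10 (≈ $14.2006 each)
After Mar 10: 592 on hand, pool $8,419.30 (≈ $14.2218 each)
Mar 12, sell 78: 78/592 × $8,419.30 → $1,109.29
After Mar 13: 599 on hand, pool $8,589.26 (≈ $14.3393 each)
After Mar 14: 814 on hand, pool $11,502.51 (≈ $14.1308 each)
After Mar 15: 1162 on hand, pool $16,966.11 (≈ $14.6008 each)
Mar 16, sell 572: 572/1162 × $16,966.11 → $8,351.64
Total COGS = $1,109.29 + $8,351.64 = $9,460.93
Ending inventory (cost pool remaining) = $8,614.47
Check: goods available $18,075.40 = COGS $9,460.93 + ending $8,614.47

COGS = $9,460.93; ending inventory = $8,614.47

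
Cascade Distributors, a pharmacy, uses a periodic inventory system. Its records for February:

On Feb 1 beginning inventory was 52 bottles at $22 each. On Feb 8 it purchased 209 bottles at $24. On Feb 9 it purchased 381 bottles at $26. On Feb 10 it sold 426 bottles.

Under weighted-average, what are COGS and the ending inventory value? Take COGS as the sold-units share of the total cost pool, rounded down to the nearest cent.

Feb 10, sell 426: 426/642 × $16,066.00 → $10,660.61
Ending inventory (cost pool remaining) = $5,405.39

COGS = $10,660.61; ending inventory = $5,405.39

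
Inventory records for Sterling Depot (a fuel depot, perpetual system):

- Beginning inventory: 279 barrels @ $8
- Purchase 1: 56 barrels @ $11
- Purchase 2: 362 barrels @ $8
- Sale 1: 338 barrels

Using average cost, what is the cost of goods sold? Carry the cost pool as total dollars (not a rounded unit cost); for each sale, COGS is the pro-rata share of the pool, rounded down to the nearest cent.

COGS = $2,785.46

After Beginning: 279 on hand, pool $2,232.00 (≈ $8.0000 each)
After Purchase 1: 335 on hand, pool $2,848.00 (≈ $8.5015 each)
After Purchase 2: 697 on hand, pool $5,744.00 (≈ $8.2410 each)
Sale 1, sell 338: 338/697 × $5,744.00 → $2,785.46
Ending inventory (cost pool remaining) = $2,958.54
Check: goods available $5,744.00 = COGS $2,785.46 + ending $2,958.54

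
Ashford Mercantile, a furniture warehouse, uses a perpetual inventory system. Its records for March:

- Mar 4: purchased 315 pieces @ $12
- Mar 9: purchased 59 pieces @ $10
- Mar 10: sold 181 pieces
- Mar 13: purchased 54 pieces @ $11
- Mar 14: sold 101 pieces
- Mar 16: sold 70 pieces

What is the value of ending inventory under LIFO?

Mar 10, 181 sold [LIFO — newest first]: 59 @ $10 + 122 @ $12 = $2,054
Mar 14, 101 sold [LIFO — newest first]: 54 @ $11 + 47 @ $12 = $1,158
Mar 16, 70 sold [LIFO — newest first]: 70 @ $12 = $840
Total COGS = $2,054 + $1,158 + $840 = $4,052
Ending inventory: 76 @ $12 = $912
Check: goods available $4,964 = COGS $4,052 + ending $912

Ending inventory = $912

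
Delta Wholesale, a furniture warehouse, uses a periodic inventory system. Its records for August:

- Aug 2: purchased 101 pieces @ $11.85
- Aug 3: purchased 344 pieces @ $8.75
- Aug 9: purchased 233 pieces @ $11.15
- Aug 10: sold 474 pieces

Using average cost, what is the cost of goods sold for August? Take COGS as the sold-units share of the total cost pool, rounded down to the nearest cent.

Aug 10, sell 474: 474/678 × $6,804.80 → $4,757.33
Ending inventory (cost pool remaining) = $2,047.47

COGS = $4,757.33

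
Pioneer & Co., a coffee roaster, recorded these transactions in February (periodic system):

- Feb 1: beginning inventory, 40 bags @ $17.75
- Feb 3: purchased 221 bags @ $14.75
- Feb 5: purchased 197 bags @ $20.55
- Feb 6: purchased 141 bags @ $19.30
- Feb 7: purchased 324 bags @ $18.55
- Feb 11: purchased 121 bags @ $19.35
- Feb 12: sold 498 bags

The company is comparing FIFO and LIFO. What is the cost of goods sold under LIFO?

COGS = $9,374.45

FIFO COGS: 40 @ $17.75 + 221 @ $14.75 + 197 @ $20.55 + 40 @ $19.30 = $8,790.10
LIFO COGS: 121 @ $19.35 + 324 @ $18.55 + 53 @ $19.30 = $9,374.45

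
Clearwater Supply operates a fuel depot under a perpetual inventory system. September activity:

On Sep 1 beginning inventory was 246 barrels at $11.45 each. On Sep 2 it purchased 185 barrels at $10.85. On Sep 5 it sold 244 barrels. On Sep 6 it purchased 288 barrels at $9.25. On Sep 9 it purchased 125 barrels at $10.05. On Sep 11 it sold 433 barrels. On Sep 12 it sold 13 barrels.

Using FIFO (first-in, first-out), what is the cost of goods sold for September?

COGS = $7,219.70

Sep 5, 244 sold [FIFO — oldest first]: 244 @ $11.45 = $2,793.80
Sep 11, 433 sold [FIFO — oldest first]: 2 @ $11.45 + 185 @ $10.85 + 246 @ $9.25 = $4,305.65
Sep 12, 13 sold [FIFO — oldest first]: 13 @ $9.25 = $120.25
Total COGS = $2,793.80 + $4,305.65 + $120.25 = $7,219.70
Ending inventory: 29 @ $9.25 + 125 @ $10.05 = $1,524.50
Check: goods available $8,744.20 = COGS $7,219.70 + ending $1,524.50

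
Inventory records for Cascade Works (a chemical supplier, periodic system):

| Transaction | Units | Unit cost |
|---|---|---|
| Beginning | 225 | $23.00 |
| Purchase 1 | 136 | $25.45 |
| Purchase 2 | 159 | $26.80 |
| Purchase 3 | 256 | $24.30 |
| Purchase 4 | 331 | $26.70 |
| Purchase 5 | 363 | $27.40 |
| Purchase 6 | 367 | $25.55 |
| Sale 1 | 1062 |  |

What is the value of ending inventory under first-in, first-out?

Ending inventory = $20,524.55

Sale 1 (1062) [FIFO — oldest first]: 225 @ $23.00 + 136 @ $25.45 + 159 @ $26.80 + 256 @ $24.30 + 286 @ $26.70 = $26,754.40
Ending inventory: 45 @ $26.70 + 363 @ $27.40 + 367 @ $25.55 = $20,524.55
Check: goods available $47,278.95 = COGS $26,754.40 + ending $20,524.55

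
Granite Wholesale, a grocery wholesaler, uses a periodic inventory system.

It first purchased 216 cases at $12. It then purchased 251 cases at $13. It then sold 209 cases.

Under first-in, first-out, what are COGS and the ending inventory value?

Sale 1 (209) [FIFO — oldest first]: 209 @ $12 = $2,508
Ending inventory: 7 @ $12 + 251 @ $13 = $3,347

COGS = $2,508; ending inventory = $3,347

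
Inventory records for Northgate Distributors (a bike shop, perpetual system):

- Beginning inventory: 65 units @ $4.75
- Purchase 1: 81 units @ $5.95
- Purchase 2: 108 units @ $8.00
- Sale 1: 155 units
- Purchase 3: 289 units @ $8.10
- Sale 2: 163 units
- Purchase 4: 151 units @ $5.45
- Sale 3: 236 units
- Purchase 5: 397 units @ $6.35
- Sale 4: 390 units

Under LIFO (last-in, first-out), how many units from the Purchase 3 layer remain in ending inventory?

41

Sale 1 (155) [LIFO — newest first]: 108 @ $8.00 + 47 @ $5.95 = $1,143.65
Sale 2 (163) [LIFO — newest first]: 163 @ $8.10 = $1,320.30
Sale 3 (236) [LIFO — newest first]: 151 @ $5.45 + 85 @ $8.10 = $1,511.45
Sale 4 (390) [LIFO — newest first]: 390 @ $6.35 = $2,476.50
Total COGS = $1,143.65 + $1,320.30 + $1,511.45 + $2,476.50 = $6,451.90
Ending inventory: 65 @ $4.75 + 34 @ $5.95 + 41 @ $8.10 + 7 @ $6.35 = $887.60
Check: goods available $7,339.50 = COGS $6,451.90 + ending $887.60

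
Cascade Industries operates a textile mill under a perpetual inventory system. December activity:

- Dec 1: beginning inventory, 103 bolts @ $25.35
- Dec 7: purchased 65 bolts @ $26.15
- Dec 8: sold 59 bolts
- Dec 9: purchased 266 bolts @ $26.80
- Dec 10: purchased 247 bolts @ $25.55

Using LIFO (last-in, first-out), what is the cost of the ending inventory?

Dec 8, 59 sold [LIFO — newest first]: 59 @ $26.15 = $1,542.85
Ending inventory: 103 @ $25.35 + 6 @ $26.15 + 266 @ $26.80 + 247 @ $25.55 = $16,207.60
Check: goods available $17,750.45 = COGS $1,542.85 + ending $16,207.60

Ending inventory = $16,207.60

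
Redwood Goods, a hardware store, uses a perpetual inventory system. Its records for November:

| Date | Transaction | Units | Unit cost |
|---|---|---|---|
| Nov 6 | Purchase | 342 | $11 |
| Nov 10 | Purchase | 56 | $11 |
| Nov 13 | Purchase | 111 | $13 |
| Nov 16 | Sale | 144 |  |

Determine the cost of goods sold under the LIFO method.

COGS = $1,806

Nov 16, 144 sold [LIFO — newest first]: 111 @ $13 + 33 @ $11 = $1,806
Ending inventory: 342 @ $11 + 23 @ $11 = $4,015
Check: goods available $5,821 = COGS $1,806 + ending $4,015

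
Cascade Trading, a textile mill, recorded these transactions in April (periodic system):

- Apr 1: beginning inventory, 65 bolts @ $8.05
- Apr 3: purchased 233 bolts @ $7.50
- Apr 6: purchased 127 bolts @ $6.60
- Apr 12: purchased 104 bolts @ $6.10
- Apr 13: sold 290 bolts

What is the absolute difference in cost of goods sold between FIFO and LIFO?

$295.65

FIFO COGS: 65 @ $8.05 + 225 @ $7.50 = $2,210.75
LIFO COGS: 104 @ $6.10 + 127 @ $6.60 + 59 @ $7.50 = $1,915.10
Difference = |$2,210.75 − $1,915.10| = $295.65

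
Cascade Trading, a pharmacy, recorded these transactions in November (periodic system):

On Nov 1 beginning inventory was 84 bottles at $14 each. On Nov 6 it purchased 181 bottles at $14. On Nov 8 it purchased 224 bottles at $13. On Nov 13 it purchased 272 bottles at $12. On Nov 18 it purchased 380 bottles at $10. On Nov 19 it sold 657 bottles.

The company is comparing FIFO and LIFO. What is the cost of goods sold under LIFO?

COGS = $7,129

FIFO COGS: 84 @ $14 + 181 @ $14 + 224 @ $13 + 168 @ $12 = $8,638
LIFO COGS: 380 @ $10 + 272 @ $12 + 5 @ $13 = $7,129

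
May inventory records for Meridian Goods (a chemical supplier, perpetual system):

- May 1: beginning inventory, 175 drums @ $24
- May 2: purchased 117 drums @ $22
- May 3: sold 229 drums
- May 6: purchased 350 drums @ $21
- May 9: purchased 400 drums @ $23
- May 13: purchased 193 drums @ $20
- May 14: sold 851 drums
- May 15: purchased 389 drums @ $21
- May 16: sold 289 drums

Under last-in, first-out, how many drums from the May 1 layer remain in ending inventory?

63

May 3, 229 sold [LIFO — newest first]: 117 @ $22 + 112 @ $24 = $5,262
May 14, 851 sold [LIFO — newest first]: 193 @ $20 + 400 @ $23 + 258 @ $21 = $18,478
May 16, 289 sold [LIFO — newest first]: 289 @ $21 = $6,069
Total COGS = $5,262 + $18,478 + $6,069 = $29,809
Ending inventory: 63 @ $24 + 92 @ $21 + 100 @ $21 = $5,544
Check: goods available $35,353 = COGS $29,809 + ending $5,544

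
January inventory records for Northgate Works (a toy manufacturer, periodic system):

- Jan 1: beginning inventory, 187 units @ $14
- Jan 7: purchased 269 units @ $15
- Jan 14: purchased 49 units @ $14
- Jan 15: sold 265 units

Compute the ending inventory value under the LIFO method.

Jan 15, 265 sold [LIFO — newest first]: 49 @ $14 + 216 @ $15 = $3,926
Ending inventory: 187 @ $14 + 53 @ $15 = $3,413

Ending inventory = $3,413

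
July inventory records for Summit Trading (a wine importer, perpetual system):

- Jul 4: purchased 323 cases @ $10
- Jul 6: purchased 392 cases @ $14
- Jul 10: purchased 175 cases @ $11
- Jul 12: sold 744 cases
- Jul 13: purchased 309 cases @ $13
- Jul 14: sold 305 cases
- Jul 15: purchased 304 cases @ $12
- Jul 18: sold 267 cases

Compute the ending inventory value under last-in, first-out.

Jul 12, 744 sold [LIFO — newest first]: 175 @ $11 + 392 @ $14 + 177 @ $10 = $9,183
Jul 14, 305 sold [LIFO — newest first]: 305 @ $13 = $3,965
Jul 18, 267 sold [LIFO — newest first]: 267 @ $12 = $3,204
Total COGS = $9,183 + $3,965 + $3,204 = $16,352
Ending inventory: 146 @ $10 + 4 @ $13 + 37 @ $12 = $1,956

Ending inventory = $1,956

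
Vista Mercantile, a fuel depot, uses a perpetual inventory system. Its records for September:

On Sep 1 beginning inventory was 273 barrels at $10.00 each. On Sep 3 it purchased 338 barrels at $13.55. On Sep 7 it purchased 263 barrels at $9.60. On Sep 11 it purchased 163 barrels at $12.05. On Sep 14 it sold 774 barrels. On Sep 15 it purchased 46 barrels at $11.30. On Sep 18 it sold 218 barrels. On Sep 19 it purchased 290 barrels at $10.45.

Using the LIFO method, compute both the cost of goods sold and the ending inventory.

Sep 14, 774 sold [LIFO — newest first]: 163 @ $12.05 + 263 @ $9.60 + 338 @ $13.55 + 10 @ $10.00 = $9,168.85
Sep 18, 218 sold [LIFO — newest first]: 46 @ $11.30 + 172 @ $10.00 = $2,239.80
Total COGS = $9,168.85 + $2,239.80 = $11,408.65
Ending inventory: 91 @ $10.00 + 290 @ $10.45 = $3,940.50

COGS = $11,408.65; ending inventory = $3,940.50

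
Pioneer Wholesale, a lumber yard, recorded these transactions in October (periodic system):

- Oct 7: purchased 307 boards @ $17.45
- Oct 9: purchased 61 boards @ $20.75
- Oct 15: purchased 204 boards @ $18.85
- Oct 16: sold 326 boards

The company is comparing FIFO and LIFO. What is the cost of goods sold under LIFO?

COGS = $6,175.60

FIFO COGS: 307 @ $17.45 + 19 @ $20.75 = $5,751.40
LIFO COGS: 204 @ $18.85 + 61 @ $20.75 + 61 @ $17.45 = $6,175.60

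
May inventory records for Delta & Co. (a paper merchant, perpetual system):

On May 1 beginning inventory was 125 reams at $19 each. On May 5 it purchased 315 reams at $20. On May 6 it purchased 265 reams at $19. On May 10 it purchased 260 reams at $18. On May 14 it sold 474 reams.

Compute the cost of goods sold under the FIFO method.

COGS = $9,321

May 14, 474 sold [FIFO — oldest first]: 125 @ $19 + 315 @ $20 + 34 @ $19 = $9,321
Ending inventory: 231 @ $19 + 260 @ $18 = $9,069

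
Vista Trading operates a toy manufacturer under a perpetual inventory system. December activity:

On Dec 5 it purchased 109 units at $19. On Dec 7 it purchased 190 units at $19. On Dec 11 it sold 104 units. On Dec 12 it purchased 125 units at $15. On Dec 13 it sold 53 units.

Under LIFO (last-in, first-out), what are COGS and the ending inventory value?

Dec 11, 104 sold [LIFO — newest first]: 104 @ $19 = $1,976
Dec 13, 53 sold [LIFO — newest first]: 53 @ $15 = $795
Total COGS = $1,976 + $795 = $2,771
Ending inventory: 109 @ $19 + 86 @ $19 + 72 @ $15 = $4,785
Check: goods available $7,556 = COGS $2,771 + ending $4,785

COGS = $2,771; ending inventory = $4,785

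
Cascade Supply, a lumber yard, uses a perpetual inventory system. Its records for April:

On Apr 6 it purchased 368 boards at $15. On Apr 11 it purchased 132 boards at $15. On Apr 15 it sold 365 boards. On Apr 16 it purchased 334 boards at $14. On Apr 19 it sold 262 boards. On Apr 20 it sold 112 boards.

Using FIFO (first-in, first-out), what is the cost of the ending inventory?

Apr 15, 365 sold [FIFO — oldest first]: 365 @ $15 = $5,475
Apr 19, 262 sold [FIFO — oldest first]: 3 @ $15 + 132 @ $15 + 127 @ $14 = $3,803
Apr 20, 112 sold [FIFO — oldest first]: 112 @ $14 = $1,568
Total COGS = $5,475 + $3,803 + $1,568 = $10,846
Ending inventory: 95 @ $14 = $1,330

Ending inventory = $1,330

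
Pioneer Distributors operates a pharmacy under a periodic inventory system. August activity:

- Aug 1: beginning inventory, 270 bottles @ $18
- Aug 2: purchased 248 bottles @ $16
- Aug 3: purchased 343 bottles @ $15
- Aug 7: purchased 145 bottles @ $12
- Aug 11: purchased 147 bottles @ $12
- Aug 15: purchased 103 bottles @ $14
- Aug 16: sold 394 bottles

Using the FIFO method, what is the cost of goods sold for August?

Aug 16, 394 sold [FIFO — oldest first]: 270 @ $18 + 124 @ $16 = $6,844
Ending inventory: 124 @ $16 + 343 @ $15 + 145 @ $12 + 147 @ $12 + 103 @ $14 = $12,075
Check: goods available $18,919 = COGS $6,844 + ending $12,075

COGS = $6,844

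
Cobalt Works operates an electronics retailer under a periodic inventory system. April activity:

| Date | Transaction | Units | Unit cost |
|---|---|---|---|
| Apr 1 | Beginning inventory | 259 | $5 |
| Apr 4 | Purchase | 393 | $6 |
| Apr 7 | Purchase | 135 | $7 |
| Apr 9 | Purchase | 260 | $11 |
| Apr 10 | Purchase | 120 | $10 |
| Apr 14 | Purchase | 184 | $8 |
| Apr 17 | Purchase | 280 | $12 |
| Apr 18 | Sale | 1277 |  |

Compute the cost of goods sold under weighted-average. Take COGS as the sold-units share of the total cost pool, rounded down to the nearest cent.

Apr 18, sell 1277: 1277/1631 × $13,490.00 → $10,562.06
Ending inventory (cost pool remaining) = $2,927.94
Check: goods available $13,490.00 = COGS $10,562.06 + ending $2,927.94

COGS = $10,562.06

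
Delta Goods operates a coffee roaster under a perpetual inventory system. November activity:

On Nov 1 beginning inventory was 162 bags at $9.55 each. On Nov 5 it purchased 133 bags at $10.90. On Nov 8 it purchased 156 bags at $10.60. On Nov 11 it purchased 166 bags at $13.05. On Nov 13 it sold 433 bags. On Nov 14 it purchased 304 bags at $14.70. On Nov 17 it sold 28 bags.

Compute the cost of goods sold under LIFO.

COGS = $5,441.40

Nov 13, 433 sold [LIFO — newest first]: 166 @ $13.05 + 156 @ $10.60 + 111 @ $10.90 = $5,029.80
Nov 17, 28 sold [LIFO — newest first]: 28 @ $14.70 = $411.60
Total COGS = $5,029.80 + $411.60 = $5,441.40
Ending inventory: 162 @ $9.55 + 22 @ $10.90 + 276 @ $14.70 = $5,844.10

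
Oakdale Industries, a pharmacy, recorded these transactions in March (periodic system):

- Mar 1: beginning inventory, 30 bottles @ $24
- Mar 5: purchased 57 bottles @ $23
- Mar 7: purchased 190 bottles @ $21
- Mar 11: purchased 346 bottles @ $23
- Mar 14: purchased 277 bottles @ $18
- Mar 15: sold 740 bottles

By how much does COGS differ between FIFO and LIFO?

$684

FIFO COGS: 30 @ $24 + 57 @ $23 + 190 @ $21 + 346 @ $23 + 117 @ $18 = $16,085
LIFO COGS: 277 @ $18 + 346 @ $23 + 117 @ $21 = $15,401
Difference = |$16,085 − $15,401| = $684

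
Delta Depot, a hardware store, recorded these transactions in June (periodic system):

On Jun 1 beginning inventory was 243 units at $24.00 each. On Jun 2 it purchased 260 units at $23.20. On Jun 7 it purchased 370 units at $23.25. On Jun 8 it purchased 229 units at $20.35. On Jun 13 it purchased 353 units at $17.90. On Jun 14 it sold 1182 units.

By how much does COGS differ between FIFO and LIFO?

$1,641.30

FIFO COGS: 243 @ $24.00 + 260 @ $23.20 + 370 @ $23.25 + 229 @ $20.35 + 80 @ $17.90 = $26,558.65
LIFO COGS: 353 @ $17.90 + 229 @ $20.35 + 370 @ $23.25 + 230 @ $23.20 = $24,917.35
Difference = |$26,558.65 − $24,917.35| = $1,641.30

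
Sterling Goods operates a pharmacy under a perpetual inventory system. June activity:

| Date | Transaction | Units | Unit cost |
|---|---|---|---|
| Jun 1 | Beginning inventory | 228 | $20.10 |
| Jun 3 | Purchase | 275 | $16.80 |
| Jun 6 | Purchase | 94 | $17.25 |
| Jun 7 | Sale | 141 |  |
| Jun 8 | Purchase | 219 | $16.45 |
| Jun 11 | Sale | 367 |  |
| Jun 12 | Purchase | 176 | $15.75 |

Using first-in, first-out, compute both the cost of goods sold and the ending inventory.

Jun 7, 141 sold [FIFO — oldest first]: 141 @ $20.10 = $2,834.10
Jun 11, 367 sold [FIFO — oldest first]: 87 @ $20.10 + 275 @ $16.80 + 5 @ $17.25 = $6,454.95
Total COGS = $2,834.10 + $6,454.95 = $9,289.05
Ending inventory: 89 @ $17.25 + 219 @ $16.45 + 176 @ $15.75 = $7,909.80

COGS = $9,289.05; ending inventory = $7,909.80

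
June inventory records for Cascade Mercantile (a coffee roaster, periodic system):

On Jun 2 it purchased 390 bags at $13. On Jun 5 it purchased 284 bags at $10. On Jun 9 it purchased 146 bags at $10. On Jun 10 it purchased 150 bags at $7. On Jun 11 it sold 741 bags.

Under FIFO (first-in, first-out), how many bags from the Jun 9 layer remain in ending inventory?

79

Jun 11, 741 sold [FIFO — oldest first]: 390 @ $13 + 284 @ $10 + 67 @ $10 = $8,580
Ending inventory: 79 @ $10 + 150 @ $7 = $1,840
Check: goods available $10,420 = COGS $8,580 + ending $1,840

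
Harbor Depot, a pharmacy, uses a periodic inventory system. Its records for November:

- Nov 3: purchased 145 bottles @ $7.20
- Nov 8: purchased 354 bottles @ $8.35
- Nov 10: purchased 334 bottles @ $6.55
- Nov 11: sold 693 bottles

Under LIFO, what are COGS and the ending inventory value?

COGS = $5,179.60; ending inventory = $1,008.00

Nov 11, 693 sold [LIFO — newest first]: 334 @ $6.55 + 354 @ $8.35 + 5 @ $7.20 = $5,179.60
Ending inventory: 140 @ $7.20 = $1,008.00
Check: goods available $6,187.60 = COGS $5,179.60 + ending $1,008.00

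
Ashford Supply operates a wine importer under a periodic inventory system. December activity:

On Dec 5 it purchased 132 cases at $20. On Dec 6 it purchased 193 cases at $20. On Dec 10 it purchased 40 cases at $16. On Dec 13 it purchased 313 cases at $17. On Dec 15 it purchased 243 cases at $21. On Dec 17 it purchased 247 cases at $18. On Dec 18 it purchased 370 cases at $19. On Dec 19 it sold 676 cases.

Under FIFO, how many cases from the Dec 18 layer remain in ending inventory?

370

Dec 19, 676 sold [FIFO — oldest first]: 132 @ $20 + 193 @ $20 + 40 @ $16 + 311 @ $17 = $12,427
Ending inventory: 2 @ $17 + 243 @ $21 + 247 @ $18 + 370 @ $19 = $16,613
Check: goods available $29,040 = COGS $12,427 + ending $16,613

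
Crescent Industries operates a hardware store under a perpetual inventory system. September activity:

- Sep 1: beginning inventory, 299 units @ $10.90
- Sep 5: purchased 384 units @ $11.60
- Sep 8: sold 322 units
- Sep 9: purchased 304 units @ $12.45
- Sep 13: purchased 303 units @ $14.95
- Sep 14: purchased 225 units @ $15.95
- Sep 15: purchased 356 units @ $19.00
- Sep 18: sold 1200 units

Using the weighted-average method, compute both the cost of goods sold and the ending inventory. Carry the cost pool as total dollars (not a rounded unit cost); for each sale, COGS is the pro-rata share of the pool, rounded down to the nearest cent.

COGS = $21,256.43; ending inventory = $5,124.47

After Sep 1: 299 on hand, pool $3,259.10 (≈ $10.9000 each)
After Sep 5: 683 on hand, pool $7,713.50 (≈ $11.2936 each)
Sep 8, sell 322: 322/683 × $7,713.50 → $3,636.52
After Sep 9: 665 on hand, pool $7,861.78 (≈ $11.8222 each)
After Sep 13: 968 on hand, pool $12,391.63 (≈ $12.8013 each)
After Sep 14: 1193 on hand, pool $15,980.38 (≈ $13.3951 each)
After Sep 15: 1549 on hand, pool $22,744.38 (≈ $14.6833 each)
Sep 18, sell 1200: 1200/1549 × $22,744.38 → $17,619.91
Total COGS = $3,636.52 + $17,619.91 = $21,256.43
Ending inventory (cost pool remaining) = $5,124.47
Check: goods available $26,380.90 = COGS $21,256.43 + ending $5,124.47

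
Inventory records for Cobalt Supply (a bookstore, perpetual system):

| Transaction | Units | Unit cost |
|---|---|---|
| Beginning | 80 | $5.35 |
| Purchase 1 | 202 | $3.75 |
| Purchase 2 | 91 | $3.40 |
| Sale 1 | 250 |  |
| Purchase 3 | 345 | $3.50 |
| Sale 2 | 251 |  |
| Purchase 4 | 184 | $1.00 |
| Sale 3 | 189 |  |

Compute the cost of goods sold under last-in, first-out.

COGS = $1,985.65

Sale 1 (250) [LIFO — newest first]: 91 @ $3.40 + 159 @ $3.75 = $905.65
Sale 2 (251) [LIFO — newest first]: 251 @ $3.50 = $878.50
Sale 3 (189) [LIFO — newest first]: 184 @ $1.00 + 5 @ $3.50 = $201.50
Total COGS = $905.65 + $878.50 + $201.50 = $1,985.65
Ending inventory: 80 @ $5.35 + 43 @ $3.75 + 89 @ $3.50 = $900.75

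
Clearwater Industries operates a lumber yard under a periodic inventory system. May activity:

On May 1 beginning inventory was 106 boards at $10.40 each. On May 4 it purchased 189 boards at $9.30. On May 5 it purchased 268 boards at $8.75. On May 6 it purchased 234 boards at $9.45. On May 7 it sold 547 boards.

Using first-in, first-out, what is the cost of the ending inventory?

Ending inventory = $2,351.30

May 7, 547 sold [FIFO — oldest first]: 106 @ $10.40 + 189 @ $9.30 + 252 @ $8.75 = $5,065.10
Ending inventory: 16 @ $8.75 + 234 @ $9.45 = $2,351.30
Check: goods available $7,416.40 = COGS $5,065.10 + ending $2,351.30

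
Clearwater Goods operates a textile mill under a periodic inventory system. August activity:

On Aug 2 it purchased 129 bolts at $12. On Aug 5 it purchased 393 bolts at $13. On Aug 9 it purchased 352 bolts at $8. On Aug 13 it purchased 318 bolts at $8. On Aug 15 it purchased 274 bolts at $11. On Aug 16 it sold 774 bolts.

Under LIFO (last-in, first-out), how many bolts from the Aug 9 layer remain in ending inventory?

170

Aug 16, 774 sold [LIFO — newest first]: 274 @ $11 + 318 @ $8 + 182 @ $8 = $7,014
Ending inventory: 129 @ $12 + 393 @ $13 + 170 @ $8 = $8,017
Check: goods available $15,031 = COGS $7,014 + ending $8,017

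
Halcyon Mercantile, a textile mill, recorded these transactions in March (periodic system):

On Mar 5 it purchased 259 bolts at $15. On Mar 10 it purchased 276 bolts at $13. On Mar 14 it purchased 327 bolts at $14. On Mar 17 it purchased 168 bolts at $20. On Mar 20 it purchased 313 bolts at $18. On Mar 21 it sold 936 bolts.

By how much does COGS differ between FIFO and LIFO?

FIFO COGS: 259 @ $15 + 276 @ $13 + 327 @ $14 + 74 @ $20 = $13,531
LIFO COGS: 313 @ $18 + 168 @ $20 + 327 @ $14 + 128 @ $13 = $15,236
Difference = |$13,531 − $15,236| = $1,705

$1,705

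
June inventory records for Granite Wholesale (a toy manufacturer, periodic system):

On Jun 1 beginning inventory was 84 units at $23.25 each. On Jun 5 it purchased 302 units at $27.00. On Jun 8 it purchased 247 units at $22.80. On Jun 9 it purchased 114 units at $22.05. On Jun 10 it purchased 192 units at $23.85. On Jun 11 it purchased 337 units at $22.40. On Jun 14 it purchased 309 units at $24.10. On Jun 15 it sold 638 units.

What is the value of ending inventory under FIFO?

Ending inventory = $21,978.35

Jun 15, 638 sold [FIFO — oldest first]: 84 @ $23.25 + 302 @ $27.00 + 247 @ $22.80 + 5 @ $22.05 = $15,848.85
Ending inventory: 109 @ $22.05 + 192 @ $23.85 + 337 @ $22.40 + 309 @ $24.10 = $21,978.35
Check: goods available $37,827.20 = COGS $15,848.85 + ending $21,978.35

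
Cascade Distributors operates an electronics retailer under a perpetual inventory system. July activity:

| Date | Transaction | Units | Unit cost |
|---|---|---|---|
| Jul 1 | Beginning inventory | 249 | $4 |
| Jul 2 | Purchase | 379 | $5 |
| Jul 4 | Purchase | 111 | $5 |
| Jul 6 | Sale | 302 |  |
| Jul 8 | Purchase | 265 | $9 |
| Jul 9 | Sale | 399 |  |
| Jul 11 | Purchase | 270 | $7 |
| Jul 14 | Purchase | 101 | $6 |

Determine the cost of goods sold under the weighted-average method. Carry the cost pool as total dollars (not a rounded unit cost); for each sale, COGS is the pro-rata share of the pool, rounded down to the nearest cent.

COGS = $3,922.03

After Jul 1: 249 on hand, pool $996.00 (≈ $4.0000 each)
After Jul 2: 628 on hand, pool $2,891.00 (≈ $4.6035 each)
After Jul 4: 739 on hand, pool $3,446.00 (≈ $4.6631 each)
Jul 6, sell 302: 302/739 × $3,446.00 → $1,408.24
After Jul 8: 702 on hand, pool $4,422.76 (≈ $6.3002 each)
Jul 9, sell 399: 399/702 × $4,422.76 → $2,513.79
After Jul 11: 573 on hand, pool $3,798.97 (≈ $6.6300 each)
After Jul 14: 674 on hand, pool $4,404.97 (≈ $6.5356 each)
Total COGS = $1,408.24 + $2,513.79 = $3,922.03
Ending inventory (cost pool remaining) = $4,404.97
Check: goods available $8,327.00 = COGS $3,922.03 + ending $4,404.97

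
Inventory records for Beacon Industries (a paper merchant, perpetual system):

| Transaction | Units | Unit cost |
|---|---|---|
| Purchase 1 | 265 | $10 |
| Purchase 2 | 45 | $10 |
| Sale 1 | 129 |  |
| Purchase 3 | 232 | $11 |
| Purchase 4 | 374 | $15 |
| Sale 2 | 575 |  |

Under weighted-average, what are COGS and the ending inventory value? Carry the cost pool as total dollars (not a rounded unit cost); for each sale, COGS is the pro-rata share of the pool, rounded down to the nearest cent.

After Purchase 1: 265 on hand, pool $2,650.00 (≈ $10.0000 each)
After Purchase 2: 310 on hand, pool $3,100.00 (≈ $10.0000 each)
Sale 1, sell 129: 129/310 × $3,100.00 → $1,290.00
After Purchase 3: 413 on hand, pool $4,362.00 (≈ $10.5617 each)
After Purchase 4: 787 on hand, pool $9,972.00 (≈ $12.6709 each)
Sale 2, sell 575: 575/787 × $9,972.00 → $7,285.76
Total COGS = $1,290.00 + $7,285.76 = $8,575.76
Ending inventory (cost pool remaining) = $2,686.24
Check: goods available $11,262.00 = COGS $8,575.76 + ending $2,686.24

COGS = $8,575.76; ending inventory = $2,686.24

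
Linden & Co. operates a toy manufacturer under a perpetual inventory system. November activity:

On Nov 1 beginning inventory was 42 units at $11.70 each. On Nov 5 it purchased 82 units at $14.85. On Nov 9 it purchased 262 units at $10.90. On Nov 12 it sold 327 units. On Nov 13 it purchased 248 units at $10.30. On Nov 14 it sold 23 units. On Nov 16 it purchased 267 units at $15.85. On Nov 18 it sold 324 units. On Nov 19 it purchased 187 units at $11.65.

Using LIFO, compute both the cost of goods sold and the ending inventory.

COGS = $8,877.00; ending inventory = $4,652.80

Nov 12, 327 sold [LIFO — newest first]: 262 @ $10.90 + 65 @ $14.85 = $3,821.05
Nov 14, 23 sold [LIFO — newest first]: 23 @ $10.30 = $236.90
Nov 18, 324 sold [LIFO — newest first]: 267 @ $15.85 + 57 @ $10.30 = $4,819.05
Total COGS = $3,821.05 + $236.90 + $4,819.05 = $8,877.00
Ending inventory: 42 @ $11.70 + 17 @ $14.85 + 168 @ $10.30 + 187 @ $11.65 = $4,652.80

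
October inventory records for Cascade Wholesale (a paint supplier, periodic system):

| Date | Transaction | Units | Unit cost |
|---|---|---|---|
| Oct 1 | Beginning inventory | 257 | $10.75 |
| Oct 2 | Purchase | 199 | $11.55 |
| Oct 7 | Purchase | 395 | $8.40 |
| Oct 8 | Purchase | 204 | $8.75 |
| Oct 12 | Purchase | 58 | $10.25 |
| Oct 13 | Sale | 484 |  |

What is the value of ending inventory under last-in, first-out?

Oct 13, 484 sold [LIFO — newest first]: 58 @ $10.25 + 204 @ $8.75 + 222 @ $8.40 = $4,244.30
Ending inventory: 257 @ $10.75 + 199 @ $11.55 + 173 @ $8.40 = $6,514.40
Check: goods available $10,758.70 = COGS $4,244.30 + ending $6,514.40

Ending inventory = $6,514.40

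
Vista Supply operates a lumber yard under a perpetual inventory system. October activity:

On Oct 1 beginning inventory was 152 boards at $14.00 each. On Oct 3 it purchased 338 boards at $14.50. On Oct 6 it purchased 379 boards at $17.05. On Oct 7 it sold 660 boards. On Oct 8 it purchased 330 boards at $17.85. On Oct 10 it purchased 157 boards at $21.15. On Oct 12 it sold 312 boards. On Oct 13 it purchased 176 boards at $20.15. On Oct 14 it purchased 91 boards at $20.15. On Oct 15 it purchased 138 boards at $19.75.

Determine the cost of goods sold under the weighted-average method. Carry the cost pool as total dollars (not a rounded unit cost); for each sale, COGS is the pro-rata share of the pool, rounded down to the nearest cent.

After Oct 1: 152 on hand, pool $2,128.00 (≈ $14.0000 each)
After Oct 3: 490 on hand, pool $7,029.00 (≈ $14.3449 each)
After Oct 6: 869 on hand, pool $13,490.95 (≈ $15.5247 each)
Oct 7, sell 660: 660/869 × $13,490.95 → $10,246.29
After Oct 8: 539 on hand, pool $9,135.16 (≈ $16.9483 each)
After Oct 10: 696 on hand, pool $12,455.71 (≈ $17.8961 each)
Oct 12, sell 312: 312/696 × $12,455.71 → $5,583.59
After Oct 13: 560 on hand, pool $10,418.52 (≈ $18.6045 each)
After Oct 14: 651 on hand, pool $12,252.17 (≈ $18.8205 each)
After Oct 15: 789 on hand, pool $14,977.67 (≈ $18.9831 each)
Total COGS = $10,246.29 + $5,583.59 = $15,829.88
Ending inventory (cost pool remaining) = $14,977.67

COGS = $15,829.88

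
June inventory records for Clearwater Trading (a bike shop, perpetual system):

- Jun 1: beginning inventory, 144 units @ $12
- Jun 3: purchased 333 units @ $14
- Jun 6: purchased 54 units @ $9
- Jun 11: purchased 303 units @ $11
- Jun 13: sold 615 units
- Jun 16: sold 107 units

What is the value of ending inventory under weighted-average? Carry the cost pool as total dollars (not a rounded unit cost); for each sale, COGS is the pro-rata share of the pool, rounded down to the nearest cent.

After Jun 1: 144 on hand, pool $1,728.00 (≈ $12.0000 each)
After Jun 3: 477 on hand, pool $6,390.00 (≈ $13.3962 each)
After Jun 6: 531 on hand, pool $6,876.00 (≈ $12.9492 each)
After Jun 11: 834 on hand, pool $10,209.00 (≈ $12.2410 each)
Jun 13, sell 615: 615/834 × $10,209.00 → $7,528.21
Jun 16, sell 107: 107/219 × $2,680.79 → $1,309.79
Total COGS = $7,528.21 + $1,309.79 = $8,838.00
Ending inventory (cost pool remaining) = $1,371.00

Ending inventory = $1,371.00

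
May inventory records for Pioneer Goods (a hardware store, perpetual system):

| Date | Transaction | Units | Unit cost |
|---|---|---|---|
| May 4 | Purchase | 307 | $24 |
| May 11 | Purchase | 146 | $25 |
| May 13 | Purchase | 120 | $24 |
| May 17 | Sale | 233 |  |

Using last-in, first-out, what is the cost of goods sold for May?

COGS = $5,705

May 17, 233 sold [LIFO — newest first]: 120 @ $24 + 113 @ $25 = $5,705
Ending inventory: 307 @ $24 + 33 @ $25 = $8,193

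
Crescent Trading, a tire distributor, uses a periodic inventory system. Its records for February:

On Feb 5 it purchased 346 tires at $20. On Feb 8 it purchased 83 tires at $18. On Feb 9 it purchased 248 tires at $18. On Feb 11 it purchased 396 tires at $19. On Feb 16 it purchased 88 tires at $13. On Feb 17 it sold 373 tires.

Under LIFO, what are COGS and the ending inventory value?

Feb 17, 373 sold [LIFO — newest first]: 88 @ $13 + 285 @ $19 = $6,559
Ending inventory: 346 @ $20 + 83 @ $18 + 248 @ $18 + 111 @ $19 = $14,987

COGS = $6,559; ending inventory = $14,987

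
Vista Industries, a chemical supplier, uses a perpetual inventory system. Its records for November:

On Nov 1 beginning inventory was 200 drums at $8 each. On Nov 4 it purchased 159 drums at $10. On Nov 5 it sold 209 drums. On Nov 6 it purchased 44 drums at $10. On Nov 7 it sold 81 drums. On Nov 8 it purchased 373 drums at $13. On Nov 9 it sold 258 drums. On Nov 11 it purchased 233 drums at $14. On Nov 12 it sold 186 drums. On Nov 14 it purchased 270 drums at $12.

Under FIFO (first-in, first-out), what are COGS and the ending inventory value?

Nov 5, 209 sold [FIFO — oldest first]: 200 @ $8 + 9 @ $10 = $1,690
Nov 7, 81 sold [FIFO — oldest first]: 81 @ $10 = $810
Nov 9, 258 sold [FIFO — oldest first]: 69 @ $10 + 44 @ $10 + 145 @ $13 = $3,015
Nov 12, 186 sold [FIFO — oldest first]: 186 @ $13 = $2,418
Total COGS = $1,690 + $810 + $3,015 + $2,418 = $7,933
Ending inventory: 42 @ $13 + 233 @ $14 + 270 @ $12 = $7,048

COGS = $7,933; ending inventory = $7,048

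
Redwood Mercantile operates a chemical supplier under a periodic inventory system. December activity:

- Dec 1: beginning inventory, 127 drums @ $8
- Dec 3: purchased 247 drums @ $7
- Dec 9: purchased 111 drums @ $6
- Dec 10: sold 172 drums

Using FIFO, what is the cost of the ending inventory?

Ending inventory = $2,080

Dec 10, 172 sold [FIFO — oldest first]: 127 @ $8 + 45 @ $7 = $1,331
Ending inventory: 202 @ $7 + 111 @ $6 = $2,080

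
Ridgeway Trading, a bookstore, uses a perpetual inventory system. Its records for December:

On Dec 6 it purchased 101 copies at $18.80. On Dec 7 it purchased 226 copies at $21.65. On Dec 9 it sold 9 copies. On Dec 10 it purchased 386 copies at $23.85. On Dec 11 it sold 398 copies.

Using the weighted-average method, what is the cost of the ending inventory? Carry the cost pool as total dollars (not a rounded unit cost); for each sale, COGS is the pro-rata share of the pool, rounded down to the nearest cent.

After Dec 6: 101 on hand, pool $1,898.80 (≈ $18.8000 each)
After Dec 7: 327 on hand, pool $6,791.70 (≈ $20.7697 each)
Dec 9, sell 9: 9/327 × $6,791.70 → $186.92
After Dec 10: 704 on hand, pool $15,810.88 (≈ $22.4586 each)
Dec 11, sell 398: 398/704 × $15,810.88 → $8,938.53
Total COGS = $186.92 + $8,938.53 = $9,125.45
Ending inventory (cost pool remaining) = $6,872.35
Check: goods available $15,997.80 = COGS $9,125.45 + ending $6,872.35

Ending inventory = $6,872.35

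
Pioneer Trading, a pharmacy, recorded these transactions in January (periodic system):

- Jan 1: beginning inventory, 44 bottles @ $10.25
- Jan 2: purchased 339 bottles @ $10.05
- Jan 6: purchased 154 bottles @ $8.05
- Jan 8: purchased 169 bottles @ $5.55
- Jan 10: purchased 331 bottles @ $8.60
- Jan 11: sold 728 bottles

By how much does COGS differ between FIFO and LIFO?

FIFO COGS: 44 @ $10.25 + 339 @ $10.05 + 154 @ $8.05 + 169 @ $5.55 + 22 @ $8.60 = $6,224.80
LIFO COGS: 331 @ $8.60 + 169 @ $5.55 + 154 @ $8.05 + 74 @ $10.05 = $5,767.95
Difference = |$6,224.80 − $5,767.95| = $456.85

$456.85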